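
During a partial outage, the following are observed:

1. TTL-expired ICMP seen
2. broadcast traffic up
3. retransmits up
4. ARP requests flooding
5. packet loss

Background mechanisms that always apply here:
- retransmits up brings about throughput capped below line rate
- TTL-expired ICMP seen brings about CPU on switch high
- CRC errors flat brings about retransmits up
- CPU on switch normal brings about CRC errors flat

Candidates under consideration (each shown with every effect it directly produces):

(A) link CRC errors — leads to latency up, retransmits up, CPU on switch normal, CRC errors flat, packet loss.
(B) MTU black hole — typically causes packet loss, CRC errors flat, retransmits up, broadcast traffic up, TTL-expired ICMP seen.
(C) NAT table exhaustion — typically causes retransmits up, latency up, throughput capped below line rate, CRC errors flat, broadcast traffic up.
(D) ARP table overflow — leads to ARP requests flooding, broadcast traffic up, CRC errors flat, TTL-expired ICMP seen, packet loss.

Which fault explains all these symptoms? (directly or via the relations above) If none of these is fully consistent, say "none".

Checking each candidate against the observations:
(A) link CRC errors — does not account for TTL-expired ICMP seen, broadcast traffic up, ARP requests flooding
(B) MTU black hole — TTL-expired ICMP seen +; broadcast traffic up +; retransmits up +; ARP requests flooding -; packet loss +
(C) NAT table exhaustion — does not account for TTL-expired ICMP seen, ARP requests flooding, packet loss
(D) ARP table overflow — TTL-expired ICMP seen +; broadcast traffic up +; retransmits up + (via CRC errors flat → retransmits up); ARP requests flooding +; packet loss +
Only (D) is consistent with every observation.

D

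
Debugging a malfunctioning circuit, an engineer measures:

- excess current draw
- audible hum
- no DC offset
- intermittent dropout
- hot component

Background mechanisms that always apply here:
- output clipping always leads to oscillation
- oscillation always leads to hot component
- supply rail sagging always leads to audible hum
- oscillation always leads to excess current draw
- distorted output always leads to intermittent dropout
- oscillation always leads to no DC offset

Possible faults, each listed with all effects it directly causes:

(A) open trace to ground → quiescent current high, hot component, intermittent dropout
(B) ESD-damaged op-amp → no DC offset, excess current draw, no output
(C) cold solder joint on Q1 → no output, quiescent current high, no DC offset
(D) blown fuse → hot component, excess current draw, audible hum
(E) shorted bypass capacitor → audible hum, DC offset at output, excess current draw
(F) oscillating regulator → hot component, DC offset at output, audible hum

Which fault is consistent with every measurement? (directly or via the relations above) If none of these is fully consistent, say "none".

none

Testing each hypothesis:
(A) open trace to ground — excess current draw miss; audible hum miss; no DC offset miss; intermittent dropout match; hot component match
(B) ESD-damaged op-amp — does not account for audible hum, intermittent dropout, hot component
(C) cold solder joint on Q1 — excess current draw miss; audible hum miss; no DC offset match; intermittent dropout miss; hot component miss
(D) blown fuse — excess current draw match; audible hum match; no DC offset miss; intermittent dropout miss; hot component match
(E) shorted bypass capacitor — fails on no DC offset, intermittent dropout, hot component (predicts DC offset at output, not no DC offset)
(F) oscillating regulator — excess current draw miss; audible hum match; no DC offset miss; intermittent dropout miss; hot component match
None of the listed candidates fits everything.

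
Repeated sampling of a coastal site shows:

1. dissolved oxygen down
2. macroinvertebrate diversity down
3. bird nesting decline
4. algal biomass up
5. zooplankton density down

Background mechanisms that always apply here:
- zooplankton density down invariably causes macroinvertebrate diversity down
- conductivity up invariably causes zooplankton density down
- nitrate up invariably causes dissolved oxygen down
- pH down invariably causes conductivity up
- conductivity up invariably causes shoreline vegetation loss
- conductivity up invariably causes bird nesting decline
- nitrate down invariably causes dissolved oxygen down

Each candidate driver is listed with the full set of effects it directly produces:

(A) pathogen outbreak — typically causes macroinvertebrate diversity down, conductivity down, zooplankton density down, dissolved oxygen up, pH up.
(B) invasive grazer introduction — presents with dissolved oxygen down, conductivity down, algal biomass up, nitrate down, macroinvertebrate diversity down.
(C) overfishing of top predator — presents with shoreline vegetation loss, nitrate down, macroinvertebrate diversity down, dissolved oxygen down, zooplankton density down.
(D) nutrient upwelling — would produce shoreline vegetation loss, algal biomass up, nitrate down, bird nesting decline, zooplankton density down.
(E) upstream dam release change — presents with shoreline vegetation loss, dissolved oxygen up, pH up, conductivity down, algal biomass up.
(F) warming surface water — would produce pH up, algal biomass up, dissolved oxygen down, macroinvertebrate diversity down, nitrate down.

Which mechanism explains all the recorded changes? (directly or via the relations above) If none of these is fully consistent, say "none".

For each candidate, compare predicted effects to what was observed:
(A) pathogen outbreak — dissolved oxygen down NO; macroinvertebrate diversity down yes; bird nesting decline NO; algal biomass up NO; zooplankton density down yes
(B) invasive grazer introduction — dissolved oxygen down yes; macroinvertebrate diversity down yes; bird nesting decline NO; algal biomass up yes; zooplankton density down NO
(C) overfishing of top predator — dissolved oxygen down yes; macroinvertebrate diversity down yes; bird nesting decline NO; algal biomass up NO; zooplankton density down yes
(D) nutrient upwelling — dissolved oxygen down yes (by nitrate down → dissolved oxygen down); macroinvertebrate diversity down yes (by zooplankton density down → macroinvertebrate diversity down); bird nesting decline yes; algal biomass up yes; zooplankton density down yes
(E) upstream dam release change — fails on dissolved oxygen down, macroinvertebrate diversity down, bird nesting decline, zooplankton density down (predicts dissolved oxygen up, not dissolved oxygen down)
(F) warming surface water — dissolved oxygen down yes; macroinvertebrate diversity down yes; bird nesting decline NO; algal biomass up yes; zooplankton density down NO
(D) is the only candidate with no mismatches.

D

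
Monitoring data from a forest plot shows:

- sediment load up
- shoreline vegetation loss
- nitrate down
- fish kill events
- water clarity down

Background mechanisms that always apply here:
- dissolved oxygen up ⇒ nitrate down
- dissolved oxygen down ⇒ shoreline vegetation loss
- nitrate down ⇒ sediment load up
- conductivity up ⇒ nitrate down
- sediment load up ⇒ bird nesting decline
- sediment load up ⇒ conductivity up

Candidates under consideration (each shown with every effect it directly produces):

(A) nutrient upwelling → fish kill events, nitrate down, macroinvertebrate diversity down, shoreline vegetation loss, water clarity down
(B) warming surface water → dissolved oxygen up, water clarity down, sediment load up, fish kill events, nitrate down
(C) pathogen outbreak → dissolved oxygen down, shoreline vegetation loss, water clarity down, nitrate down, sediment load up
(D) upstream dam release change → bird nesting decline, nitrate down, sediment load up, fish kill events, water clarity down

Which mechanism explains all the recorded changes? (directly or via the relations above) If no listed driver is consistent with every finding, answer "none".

Per-candidate check:
(A) nutrient upwelling — accounts for every observation (sediment load up via nitrate down → sediment load up)
(B) warming surface water — does not account for shoreline vegetation loss
(C) pathogen outbreak — sediment load up ✓; shoreline vegetation loss ✓; nitrate down ✓; fish kill events ✗; water clarity down ✓
(D) upstream dam release change — does not account for shoreline vegetation loss
(A) alone accounts for all the evidence.

A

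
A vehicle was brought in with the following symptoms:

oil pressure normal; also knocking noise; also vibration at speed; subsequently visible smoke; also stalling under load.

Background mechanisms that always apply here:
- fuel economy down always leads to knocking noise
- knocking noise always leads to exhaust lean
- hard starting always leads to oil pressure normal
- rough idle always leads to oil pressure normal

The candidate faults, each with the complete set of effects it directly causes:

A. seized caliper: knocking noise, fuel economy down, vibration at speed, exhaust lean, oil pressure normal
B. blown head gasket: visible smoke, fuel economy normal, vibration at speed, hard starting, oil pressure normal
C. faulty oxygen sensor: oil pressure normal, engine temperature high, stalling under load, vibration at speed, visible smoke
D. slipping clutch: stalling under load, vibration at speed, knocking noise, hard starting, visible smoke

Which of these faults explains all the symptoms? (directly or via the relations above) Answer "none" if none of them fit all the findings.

D

For each candidate, compare predicted effects to what was observed:
(A) seized caliper — oil pressure normal ✓; knocking noise ✓; vibration at speed ✓; visible smoke ✗; stalling under load ✗
(B) blown head gasket — does not account for knocking noise, stalling under load
(C) faulty oxygen sensor — does not account for knocking noise
(D) slipping clutch — oil pressure normal ✓ (by hard starting → oil pressure normal); knocking noise ✓; vibration at speed ✓; visible smoke ✓; stalling under load ✓
(D) alone accounts for all the evidence.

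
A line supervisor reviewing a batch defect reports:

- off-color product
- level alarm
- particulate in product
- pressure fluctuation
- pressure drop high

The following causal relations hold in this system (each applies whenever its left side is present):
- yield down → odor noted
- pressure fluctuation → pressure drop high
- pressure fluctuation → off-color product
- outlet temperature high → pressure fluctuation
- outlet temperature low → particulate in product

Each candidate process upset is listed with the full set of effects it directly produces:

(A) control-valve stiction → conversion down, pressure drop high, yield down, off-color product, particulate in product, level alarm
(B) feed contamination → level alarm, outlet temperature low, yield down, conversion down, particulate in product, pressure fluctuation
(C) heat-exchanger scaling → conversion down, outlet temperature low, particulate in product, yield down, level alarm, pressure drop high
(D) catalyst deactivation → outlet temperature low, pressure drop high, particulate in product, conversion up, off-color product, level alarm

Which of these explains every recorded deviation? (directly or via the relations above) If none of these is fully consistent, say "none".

Testing each hypothesis:
(A) control-valve stiction — does not account for pressure fluctuation
(B) feed contamination — off-color product match (via pressure fluctuation → off-color product); level alarm match; particulate in product match; pressure fluctuation match; pressure drop high match (via pressure fluctuation → pressure drop high)
(C) heat-exchanger scaling — off-color product miss; level alarm match; particulate in product match; pressure fluctuation miss; pressure drop high match
(D) catalyst deactivation — off-color product match; level alarm match; particulate in product match; pressure fluctuation miss; pressure drop high match
(B) is the only candidate with no mismatches.

B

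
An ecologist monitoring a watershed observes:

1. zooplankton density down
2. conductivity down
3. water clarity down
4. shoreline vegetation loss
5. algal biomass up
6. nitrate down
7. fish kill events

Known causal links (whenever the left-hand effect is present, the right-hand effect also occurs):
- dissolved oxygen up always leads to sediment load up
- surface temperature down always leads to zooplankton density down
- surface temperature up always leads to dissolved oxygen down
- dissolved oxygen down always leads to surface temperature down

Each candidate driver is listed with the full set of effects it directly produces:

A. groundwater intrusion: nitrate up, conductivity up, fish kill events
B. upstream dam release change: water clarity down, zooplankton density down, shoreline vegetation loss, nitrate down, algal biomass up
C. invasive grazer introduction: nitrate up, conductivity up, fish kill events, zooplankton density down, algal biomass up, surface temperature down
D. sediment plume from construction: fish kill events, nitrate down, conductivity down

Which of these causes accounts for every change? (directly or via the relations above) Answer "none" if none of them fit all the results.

none

Checking each candidate against the observations:
(A) groundwater intrusion — fails on zooplankton density down, conductivity down, water clarity down, shoreline vegetation loss, algal biomass up, nitrate down (predicts conductivity up, not conductivity down; predicts nitrate up, not nitrate down)
(B) upstream dam release change — zooplankton density down match; conductivity down miss; water clarity down match; shoreline vegetation loss match; algal biomass up match; nitrate down match; fish kill events miss
(C) invasive grazer introduction — zooplankton density down match; conductivity down miss; water clarity down miss; shoreline vegetation loss miss; algal biomass up match; nitrate down miss; fish kill events match
(D) sediment plume from construction — does not account for zooplankton density down, water clarity down, shoreline vegetation loss, algal biomass up
Every candidate fails on at least one observation.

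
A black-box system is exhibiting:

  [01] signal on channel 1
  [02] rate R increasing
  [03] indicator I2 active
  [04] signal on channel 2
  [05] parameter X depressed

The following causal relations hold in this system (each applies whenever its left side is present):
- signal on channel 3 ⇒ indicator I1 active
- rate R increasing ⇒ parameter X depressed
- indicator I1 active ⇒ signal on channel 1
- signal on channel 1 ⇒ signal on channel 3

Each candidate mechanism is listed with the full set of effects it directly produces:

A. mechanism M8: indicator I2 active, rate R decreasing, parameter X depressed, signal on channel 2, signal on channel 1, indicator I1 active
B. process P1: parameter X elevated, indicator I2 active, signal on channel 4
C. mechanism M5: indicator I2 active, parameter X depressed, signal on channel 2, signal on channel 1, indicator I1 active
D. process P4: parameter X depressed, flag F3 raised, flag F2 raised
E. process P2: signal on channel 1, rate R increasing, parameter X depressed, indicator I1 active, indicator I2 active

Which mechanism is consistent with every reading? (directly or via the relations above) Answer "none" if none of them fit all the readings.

For each candidate, compare predicted effects to what was observed:
(A) mechanism M8 — fails on rate R increasing (predicts rate R decreasing, not rate R increasing)
(B) process P1 — fails on signal on channel 1, rate R increasing, signal on channel 2, parameter X depressed (predicts parameter X elevated, not parameter X depressed)
(C) mechanism M5 — signal on channel 1 ✓; rate R increasing ✗; indicator I2 active ✓; signal on channel 2 ✓; parameter X depressed ✓
(D) process P4 — does not account for signal on channel 1, rate R increasing, indicator I2 active, signal on channel 2
(E) process P2 — signal on channel 1 ✓; rate R increasing ✓; indicator I2 active ✓; signal on channel 2 ✗; parameter X depressed ✓
Every candidate fails on at least one observation.

none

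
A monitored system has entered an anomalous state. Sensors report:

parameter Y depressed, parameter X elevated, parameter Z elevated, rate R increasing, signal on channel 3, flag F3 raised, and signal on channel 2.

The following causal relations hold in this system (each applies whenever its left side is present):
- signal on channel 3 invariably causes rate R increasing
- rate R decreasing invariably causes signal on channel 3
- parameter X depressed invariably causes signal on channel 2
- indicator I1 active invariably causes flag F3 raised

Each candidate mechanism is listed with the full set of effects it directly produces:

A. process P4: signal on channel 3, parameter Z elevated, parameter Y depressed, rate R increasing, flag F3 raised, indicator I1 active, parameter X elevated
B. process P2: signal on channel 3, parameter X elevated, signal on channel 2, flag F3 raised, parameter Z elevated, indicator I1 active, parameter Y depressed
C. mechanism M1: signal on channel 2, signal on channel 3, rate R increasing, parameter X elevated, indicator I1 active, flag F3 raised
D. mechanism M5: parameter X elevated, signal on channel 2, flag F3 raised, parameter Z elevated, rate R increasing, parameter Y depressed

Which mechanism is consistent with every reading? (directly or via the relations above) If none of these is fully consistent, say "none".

For each candidate, compare predicted effects to what was observed:
(A) process P4 — parameter Y depressed +; parameter X elevated +; parameter Z elevated +; rate R increasing +; signal on channel 3 +; flag F3 raised +; signal on channel 2 -
(B) process P2 — parameter Y depressed +; parameter X elevated +; parameter Z elevated +; rate R increasing + (by signal on channel 3 → rate R increasing); signal on channel 3 +; flag F3 raised +; signal on channel 2 +
(C) mechanism M1 — does not account for parameter Y depressed, parameter Z elevated
(D) mechanism M5 — does not account for signal on channel 3
(B) alone accounts for all the evidence.

B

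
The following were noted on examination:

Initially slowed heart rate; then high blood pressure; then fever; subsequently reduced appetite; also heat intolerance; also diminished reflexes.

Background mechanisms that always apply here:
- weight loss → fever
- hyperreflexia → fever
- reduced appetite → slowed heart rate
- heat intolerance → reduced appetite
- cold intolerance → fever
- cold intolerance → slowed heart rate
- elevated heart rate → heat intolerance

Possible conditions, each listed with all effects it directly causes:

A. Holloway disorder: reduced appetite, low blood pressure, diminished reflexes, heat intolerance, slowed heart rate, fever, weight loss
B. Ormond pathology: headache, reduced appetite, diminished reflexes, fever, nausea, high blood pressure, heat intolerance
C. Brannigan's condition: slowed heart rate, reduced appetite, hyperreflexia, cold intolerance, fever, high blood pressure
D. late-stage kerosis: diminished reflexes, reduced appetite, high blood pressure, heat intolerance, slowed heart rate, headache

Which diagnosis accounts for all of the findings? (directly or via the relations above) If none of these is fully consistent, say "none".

B

Per-candidate check:
(A) Holloway disorder — slowed heart rate ✓; high blood pressure ✗; fever ✓; reduced appetite ✓; heat intolerance ✓; diminished reflexes ✓
(B) Ormond pathology — accounts for every observation (slowed heart rate by reduced appetite → slowed heart rate)
(C) Brannigan's condition — slowed heart rate ✓; high blood pressure ✓; fever ✓; reduced appetite ✓; heat intolerance ✗; diminished reflexes ✗
(D) late-stage kerosis — does not account for fever
(B) is the only candidate with no mismatches.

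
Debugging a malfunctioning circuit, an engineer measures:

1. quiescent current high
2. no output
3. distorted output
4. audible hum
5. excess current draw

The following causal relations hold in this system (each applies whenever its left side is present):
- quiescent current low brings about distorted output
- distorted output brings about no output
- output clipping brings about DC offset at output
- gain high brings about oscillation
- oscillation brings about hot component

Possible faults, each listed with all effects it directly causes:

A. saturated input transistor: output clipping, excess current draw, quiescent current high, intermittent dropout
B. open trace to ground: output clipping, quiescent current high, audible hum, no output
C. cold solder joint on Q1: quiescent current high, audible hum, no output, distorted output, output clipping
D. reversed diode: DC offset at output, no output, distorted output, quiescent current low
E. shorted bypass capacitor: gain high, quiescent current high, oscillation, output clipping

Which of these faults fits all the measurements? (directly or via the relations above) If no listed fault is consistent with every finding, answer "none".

For each candidate, compare predicted effects to what was observed:
(A) saturated input transistor — does not account for no output, distorted output, audible hum
(B) open trace to ground — does not account for distorted output, excess current draw
(C) cold solder joint on Q1 — quiescent current high ✓; no output ✓; distorted output ✓; audible hum ✓; excess current draw ✗
(D) reversed diode — fails on quiescent current high, audible hum, excess current draw (predicts quiescent current low, not quiescent current high)
(E) shorted bypass capacitor — does not account for no output, distorted output, audible hum, excess current draw
Every candidate fails on at least one observation.

none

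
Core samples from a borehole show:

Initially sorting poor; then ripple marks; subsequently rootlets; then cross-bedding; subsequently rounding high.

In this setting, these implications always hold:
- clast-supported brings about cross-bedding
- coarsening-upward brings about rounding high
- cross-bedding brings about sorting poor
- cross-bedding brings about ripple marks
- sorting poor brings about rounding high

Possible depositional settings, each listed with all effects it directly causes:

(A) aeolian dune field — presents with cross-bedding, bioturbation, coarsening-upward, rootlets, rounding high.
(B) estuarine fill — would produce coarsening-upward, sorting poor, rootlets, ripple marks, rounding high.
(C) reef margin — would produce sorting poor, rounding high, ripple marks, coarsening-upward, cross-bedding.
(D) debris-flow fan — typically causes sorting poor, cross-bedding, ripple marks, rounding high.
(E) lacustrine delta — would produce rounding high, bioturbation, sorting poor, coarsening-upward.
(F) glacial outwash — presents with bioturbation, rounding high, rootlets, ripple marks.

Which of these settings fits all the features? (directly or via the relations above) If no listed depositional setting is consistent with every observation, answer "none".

A

Per-candidate check:
(A) aeolian dune field — sorting poor ✓ (through cross-bedding → sorting poor); ripple marks ✓ (through cross-bedding → ripple marks); rootlets ✓; cross-bedding ✓; rounding high ✓
(B) estuarine fill — sorting poor ✓; ripple marks ✓; rootlets ✓; cross-bedding ✗; rounding high ✓
(C) reef margin — does not account for rootlets
(D) debris-flow fan — sorting poor ✓; ripple marks ✓; rootlets ✗; cross-bedding ✓; rounding high ✓
(E) lacustrine delta — does not account for ripple marks, rootlets, cross-bedding
(F) glacial outwash — does not account for sorting poor, cross-bedding
(A) is the only candidate with no mismatches.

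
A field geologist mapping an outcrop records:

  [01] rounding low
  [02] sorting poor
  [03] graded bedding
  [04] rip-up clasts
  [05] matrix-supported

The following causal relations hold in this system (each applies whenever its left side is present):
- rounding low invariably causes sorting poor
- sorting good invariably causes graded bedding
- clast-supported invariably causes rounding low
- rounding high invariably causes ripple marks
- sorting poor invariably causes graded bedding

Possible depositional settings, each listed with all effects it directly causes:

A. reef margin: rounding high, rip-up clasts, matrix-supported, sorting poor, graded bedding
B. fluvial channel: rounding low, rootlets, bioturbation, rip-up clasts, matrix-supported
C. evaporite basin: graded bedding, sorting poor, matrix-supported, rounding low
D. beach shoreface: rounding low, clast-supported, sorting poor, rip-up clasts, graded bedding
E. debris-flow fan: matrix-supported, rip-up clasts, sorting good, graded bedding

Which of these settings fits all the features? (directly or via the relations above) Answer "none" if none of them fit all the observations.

B

Testing each hypothesis:
(A) reef margin — rounding low NO; sorting poor yes; graded bedding yes; rip-up clasts yes; matrix-supported yes
(B) fluvial channel — rounding low yes; sorting poor yes (by rounding low → sorting poor); graded bedding yes (by rounding low → sorting poor → graded bedding); rip-up clasts yes; matrix-supported yes
(C) evaporite basin — does not account for rip-up clasts
(D) beach shoreface — rounding low yes; sorting poor yes; graded bedding yes; rip-up clasts yes; matrix-supported NO
(E) debris-flow fan — fails on rounding low, sorting poor (predicts sorting good, not sorting poor)
(B) alone accounts for all the evidence.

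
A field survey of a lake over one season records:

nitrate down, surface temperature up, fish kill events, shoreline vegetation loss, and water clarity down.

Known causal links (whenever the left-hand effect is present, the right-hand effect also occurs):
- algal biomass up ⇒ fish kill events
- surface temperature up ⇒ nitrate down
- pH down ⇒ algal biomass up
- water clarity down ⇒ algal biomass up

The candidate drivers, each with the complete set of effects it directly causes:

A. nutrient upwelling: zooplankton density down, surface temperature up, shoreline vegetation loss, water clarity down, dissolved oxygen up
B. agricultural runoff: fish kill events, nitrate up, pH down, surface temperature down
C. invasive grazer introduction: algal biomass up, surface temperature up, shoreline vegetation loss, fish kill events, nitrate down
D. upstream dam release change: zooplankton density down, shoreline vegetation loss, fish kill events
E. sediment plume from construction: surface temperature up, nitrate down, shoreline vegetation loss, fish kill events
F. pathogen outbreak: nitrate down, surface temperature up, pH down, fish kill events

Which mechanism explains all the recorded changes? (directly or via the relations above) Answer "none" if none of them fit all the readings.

A

For each candidate, compare predicted effects to what was observed:
(A) nutrient upwelling — nitrate down yes (by surface temperature up → nitrate down); surface temperature up yes; fish kill events yes (by water clarity down → algal biomass up → fish kill events); shoreline vegetation loss yes; water clarity down yes
(B) agricultural runoff — nitrate down NO; surface temperature up NO; fish kill events yes; shoreline vegetation loss NO; water clarity down NO
(C) invasive grazer introduction — does not account for water clarity down
(D) upstream dam release change — nitrate down NO; surface temperature up NO; fish kill events yes; shoreline vegetation loss yes; water clarity down NO
(E) sediment plume from construction — does not account for water clarity down
(F) pathogen outbreak — nitrate down yes; surface temperature up yes; fish kill events yes; shoreline vegetation loss NO; water clarity down NO
(A) is the only candidate with no mismatches.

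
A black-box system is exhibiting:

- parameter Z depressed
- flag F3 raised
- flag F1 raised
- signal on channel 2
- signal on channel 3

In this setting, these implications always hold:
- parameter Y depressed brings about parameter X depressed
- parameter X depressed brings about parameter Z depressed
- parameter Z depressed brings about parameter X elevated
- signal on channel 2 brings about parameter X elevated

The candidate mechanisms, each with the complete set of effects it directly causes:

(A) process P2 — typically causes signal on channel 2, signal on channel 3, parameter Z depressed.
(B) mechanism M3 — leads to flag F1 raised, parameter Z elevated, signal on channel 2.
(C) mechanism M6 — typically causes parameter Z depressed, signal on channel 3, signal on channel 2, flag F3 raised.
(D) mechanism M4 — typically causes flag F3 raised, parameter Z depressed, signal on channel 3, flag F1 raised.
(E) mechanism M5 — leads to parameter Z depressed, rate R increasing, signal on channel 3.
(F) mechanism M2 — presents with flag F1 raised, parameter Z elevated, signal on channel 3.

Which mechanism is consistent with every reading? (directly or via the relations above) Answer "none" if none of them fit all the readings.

none

For each candidate, compare predicted effects to what was observed:
(A) process P2 — parameter Z depressed match; flag F3 raised miss; flag F1 raised miss; signal on channel 2 match; signal on channel 3 match
(B) mechanism M3 — fails on parameter Z depressed, flag F3 raised, signal on channel 3 (predicts parameter Z elevated, not parameter Z depressed)
(C) mechanism M6 — does not account for flag F1 raised
(D) mechanism M4 — parameter Z depressed match; flag F3 raised match; flag F1 raised match; signal on channel 2 miss; signal on channel 3 match
(E) mechanism M5 — parameter Z depressed match; flag F3 raised miss; flag F1 raised miss; signal on channel 2 miss; signal on channel 3 match
(F) mechanism M2 — fails on parameter Z depressed, flag F3 raised, signal on channel 2 (predicts parameter Z elevated, not parameter Z depressed)
Every candidate fails on at least one observation.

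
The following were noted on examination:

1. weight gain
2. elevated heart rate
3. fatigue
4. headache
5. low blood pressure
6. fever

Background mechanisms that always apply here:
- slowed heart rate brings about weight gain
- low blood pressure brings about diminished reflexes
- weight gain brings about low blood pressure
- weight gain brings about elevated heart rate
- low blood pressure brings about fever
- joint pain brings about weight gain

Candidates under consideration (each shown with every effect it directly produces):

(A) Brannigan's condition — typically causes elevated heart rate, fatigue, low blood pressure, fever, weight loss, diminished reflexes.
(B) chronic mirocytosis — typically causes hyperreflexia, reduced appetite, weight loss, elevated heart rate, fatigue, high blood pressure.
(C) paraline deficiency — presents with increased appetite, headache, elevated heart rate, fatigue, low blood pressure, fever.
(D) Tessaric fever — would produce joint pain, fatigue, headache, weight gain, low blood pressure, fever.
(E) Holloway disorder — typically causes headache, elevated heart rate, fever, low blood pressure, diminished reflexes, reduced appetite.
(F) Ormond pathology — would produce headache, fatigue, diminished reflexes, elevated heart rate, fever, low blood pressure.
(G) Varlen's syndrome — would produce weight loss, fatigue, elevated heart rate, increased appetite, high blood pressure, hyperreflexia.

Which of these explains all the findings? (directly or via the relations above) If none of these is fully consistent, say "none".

D

Testing each hypothesis:
(A) Brannigan's condition — weight gain ✗; elevated heart rate ✓; fatigue ✓; headache ✗; low blood pressure ✓; fever ✓
(B) chronic mirocytosis — fails on weight gain, headache, low blood pressure, fever (predicts weight loss, not weight gain; predicts high blood pressure, not low blood pressure)
(C) paraline deficiency — weight gain ✗; elevated heart rate ✓; fatigue ✓; headache ✓; low blood pressure ✓; fever ✓
(D) Tessaric fever — weight gain ✓; elevated heart rate ✓ (through weight gain → elevated heart rate); fatigue ✓; headache ✓; low blood pressure ✓; fever ✓
(E) Holloway disorder — weight gain ✗; elevated heart rate ✓; fatigue ✗; headache ✓; low blood pressure ✓; fever ✓
(F) Ormond pathology — weight gain ✗; elevated heart rate ✓; fatigue ✓; headache ✓; low blood pressure ✓; fever ✓
(G) Varlen's syndrome — fails on weight gain, headache, low blood pressure, fever (predicts weight loss, not weight gain; predicts high blood pressure, not low blood pressure)
(D) alone accounts for all the evidence.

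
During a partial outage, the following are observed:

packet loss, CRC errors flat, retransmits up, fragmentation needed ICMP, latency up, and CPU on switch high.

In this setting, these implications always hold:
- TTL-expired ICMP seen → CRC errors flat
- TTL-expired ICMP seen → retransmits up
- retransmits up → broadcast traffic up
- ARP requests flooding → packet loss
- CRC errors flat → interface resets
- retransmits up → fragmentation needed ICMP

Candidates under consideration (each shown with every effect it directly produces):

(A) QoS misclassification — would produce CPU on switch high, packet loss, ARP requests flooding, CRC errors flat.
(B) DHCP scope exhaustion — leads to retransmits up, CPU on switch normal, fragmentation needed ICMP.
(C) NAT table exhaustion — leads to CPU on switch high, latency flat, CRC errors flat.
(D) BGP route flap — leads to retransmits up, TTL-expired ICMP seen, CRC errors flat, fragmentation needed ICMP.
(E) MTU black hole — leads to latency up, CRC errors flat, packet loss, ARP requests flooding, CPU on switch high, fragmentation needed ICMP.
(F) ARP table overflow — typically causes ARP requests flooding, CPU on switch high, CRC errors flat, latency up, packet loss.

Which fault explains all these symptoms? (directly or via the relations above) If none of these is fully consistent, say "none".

none

Testing each hypothesis:
(A) QoS misclassification — does not account for retransmits up, fragmentation needed ICMP, latency up
(B) DHCP scope exhaustion — fails on packet loss, CRC errors flat, latency up, CPU on switch high (predicts CPU on switch normal, not CPU on switch high)
(C) NAT table exhaustion — packet loss ✗; CRC errors flat ✓; retransmits up ✗; fragmentation needed ICMP ✗; latency up ✗; CPU on switch high ✓
(D) BGP route flap — does not account for packet loss, latency up, CPU on switch high
(E) MTU black hole — does not account for retransmits up
(F) ARP table overflow — packet loss ✓; CRC errors flat ✓; retransmits up ✗; fragmentation needed ICMP ✗; latency up ✓; CPU on switch high ✓
Every candidate fails on at least one observation.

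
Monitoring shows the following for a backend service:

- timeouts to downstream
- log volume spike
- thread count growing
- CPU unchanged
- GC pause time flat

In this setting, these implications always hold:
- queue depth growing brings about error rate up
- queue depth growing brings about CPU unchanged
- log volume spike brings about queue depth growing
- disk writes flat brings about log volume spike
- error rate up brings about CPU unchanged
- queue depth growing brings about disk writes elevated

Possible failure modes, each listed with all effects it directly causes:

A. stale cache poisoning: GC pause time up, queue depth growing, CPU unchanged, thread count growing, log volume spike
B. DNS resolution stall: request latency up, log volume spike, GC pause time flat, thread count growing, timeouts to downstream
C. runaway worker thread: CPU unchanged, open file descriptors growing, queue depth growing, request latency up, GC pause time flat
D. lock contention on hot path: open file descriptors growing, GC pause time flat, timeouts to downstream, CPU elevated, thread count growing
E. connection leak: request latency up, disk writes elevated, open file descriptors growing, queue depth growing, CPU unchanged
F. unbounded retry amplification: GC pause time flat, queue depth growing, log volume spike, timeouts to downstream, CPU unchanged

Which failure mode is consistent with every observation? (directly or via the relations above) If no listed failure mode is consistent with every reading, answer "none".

Testing each hypothesis:
(A) stale cache poisoning — timeouts to downstream miss; log volume spike match; thread count growing match; CPU unchanged match; GC pause time flat miss
(B) DNS resolution stall — accounts for every observation (CPU unchanged by log volume spike → queue depth growing → CPU unchanged)
(C) runaway worker thread — does not account for timeouts to downstream, log volume spike, thread count growing
(D) lock contention on hot path — timeouts to downstream match; log volume spike miss; thread count growing match; CPU unchanged miss; GC pause time flat match
(E) connection leak — does not account for timeouts to downstream, log volume spike, thread count growing, GC pause time flat
(F) unbounded retry amplification — timeouts to downstream match; log volume spike match; thread count growing miss; CPU unchanged match; GC pause time flat match
(B) alone accounts for all the evidence.

B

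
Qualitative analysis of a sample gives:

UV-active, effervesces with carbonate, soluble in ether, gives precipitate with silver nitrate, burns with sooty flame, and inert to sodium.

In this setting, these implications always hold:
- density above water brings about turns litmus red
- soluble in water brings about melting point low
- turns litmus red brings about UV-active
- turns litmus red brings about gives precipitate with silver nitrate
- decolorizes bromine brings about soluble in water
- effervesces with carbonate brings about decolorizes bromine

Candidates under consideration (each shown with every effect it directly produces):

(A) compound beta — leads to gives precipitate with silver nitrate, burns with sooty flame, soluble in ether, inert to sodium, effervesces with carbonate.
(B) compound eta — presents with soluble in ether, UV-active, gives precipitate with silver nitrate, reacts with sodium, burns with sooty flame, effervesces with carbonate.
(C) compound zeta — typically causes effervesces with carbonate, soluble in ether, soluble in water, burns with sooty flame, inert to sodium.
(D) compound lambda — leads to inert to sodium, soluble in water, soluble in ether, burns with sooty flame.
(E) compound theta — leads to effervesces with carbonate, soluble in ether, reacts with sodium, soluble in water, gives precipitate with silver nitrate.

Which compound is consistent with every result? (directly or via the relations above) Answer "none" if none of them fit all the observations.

Checking each candidate against the observations:
(A) compound beta — does not account for UV-active
(B) compound eta — UV-active yes; effervesces with carbonate yes; soluble in ether yes; gives precipitate with silver nitrate yes; burns with sooty flame yes; inert to sodium NO
(C) compound zeta — does not account for UV-active, gives precipitate with silver nitrate
(D) compound lambda — does not account for UV-active, effervesces with carbonate, gives precipitate with silver nitrate
(E) compound theta — UV-active NO; effervesces with carbonate yes; soluble in ether yes; gives precipitate with silver nitrate yes; burns with sooty flame NO; inert to sodium NO
No candidate is consistent with all observations.

none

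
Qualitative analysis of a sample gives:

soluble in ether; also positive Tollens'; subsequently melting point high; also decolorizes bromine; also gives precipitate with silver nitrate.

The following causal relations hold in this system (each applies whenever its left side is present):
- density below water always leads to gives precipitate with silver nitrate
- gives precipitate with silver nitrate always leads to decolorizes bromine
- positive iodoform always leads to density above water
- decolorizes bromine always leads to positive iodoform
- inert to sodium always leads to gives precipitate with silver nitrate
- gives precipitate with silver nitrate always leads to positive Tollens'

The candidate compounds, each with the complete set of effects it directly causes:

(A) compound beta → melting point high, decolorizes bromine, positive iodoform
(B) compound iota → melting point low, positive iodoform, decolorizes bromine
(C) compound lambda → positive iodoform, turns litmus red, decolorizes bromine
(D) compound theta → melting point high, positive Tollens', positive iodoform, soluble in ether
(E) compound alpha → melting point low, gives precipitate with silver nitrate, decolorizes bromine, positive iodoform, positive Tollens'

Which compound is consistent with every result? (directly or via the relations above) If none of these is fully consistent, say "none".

none

Per-candidate check:
(A) compound beta — soluble in ether ✗; positive Tollens' ✗; melting point high ✓; decolorizes bromine ✓; gives precipitate with silver nitrate ✗
(B) compound iota — soluble in ether ✗; positive Tollens' ✗; melting point high ✗; decolorizes bromine ✓; gives precipitate with silver nitrate ✗
(C) compound lambda — soluble in ether ✗; positive Tollens' ✗; melting point high ✗; decolorizes bromine ✓; gives precipitate with silver nitrate ✗
(D) compound theta — soluble in ether ✓; positive Tollens' ✓; melting point high ✓; decolorizes bromine ✗; gives precipitate with silver nitrate ✗
(E) compound alpha — fails on soluble in ether, melting point high (predicts melting point low, not melting point high)
Every candidate fails on at least one observation.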